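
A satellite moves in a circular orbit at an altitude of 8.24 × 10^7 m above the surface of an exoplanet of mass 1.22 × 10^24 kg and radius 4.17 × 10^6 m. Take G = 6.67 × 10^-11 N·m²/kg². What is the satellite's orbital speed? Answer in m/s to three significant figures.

970 m/s

Orbital radius r = R + h = 4.17 × 10^6 + 8.24 × 10^7 = 8.657 × 10^7 m.
Gravity supplies the centripetal force: G M m / r² = m v² / r, so v = √(GM/r).
v = √(6.67 × 10^-11 × 1.22 × 10^24 / 8.657 × 10^7) = √(940000) = 969.5 m/s.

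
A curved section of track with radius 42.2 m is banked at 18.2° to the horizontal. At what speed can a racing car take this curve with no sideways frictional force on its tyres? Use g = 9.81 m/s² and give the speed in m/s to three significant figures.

On a frictionless banked curve, N sinθ = mv²/r and N cosθ = mg, so tanθ = v²/(rg).
v = √(r g tanθ) = √(42.2 × 9.81 × tan 18.2°) = √(42.2 × 9.81 × 0.3288) = √136.1 = 11.67 m/s.

11.7 m/s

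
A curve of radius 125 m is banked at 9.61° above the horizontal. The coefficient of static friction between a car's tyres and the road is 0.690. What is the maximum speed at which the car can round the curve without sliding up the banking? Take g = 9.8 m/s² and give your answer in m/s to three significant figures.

At the maximum speed, friction acts down the slope at its limiting value f = μN. Radially (horizontal, toward centre): N sinθ + μN cosθ = mv²/r. Vertically: N cosθ − μN sinθ = mg.
Dividing: v² = r g (sinθ + μcosθ)/(cosθ − μsinθ).
sinθ + μcosθ = 0.1669 + 0.690×0.9860 = 0.8473; cosθ − μsinθ = 0.9860 − 0.690×0.1669 = 0.8708.
v² = 125 × 9.8 × 0.8473/0.8708 = 1192 m²/s², so v = 34.52 m/s.

34.5 m/s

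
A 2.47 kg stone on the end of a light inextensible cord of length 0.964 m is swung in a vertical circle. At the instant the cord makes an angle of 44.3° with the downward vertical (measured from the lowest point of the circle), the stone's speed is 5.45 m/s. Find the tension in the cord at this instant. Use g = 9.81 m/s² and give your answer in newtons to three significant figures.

93.4 N

Take the radial direction toward the centre of the circle as positive. The component of the weight along the string toward the centre is −mg cos φ (φ measured from the bottom), so Newton's second law along the string gives T − mg cos φ = m v²/r.
cos 44.3° = 0.7157, so T = m(v²/r + g cos φ) = 2.47 × ((5.45)²/0.964 + 9.81 × 0.7157) = 2.47 × (30.81 + (7.021)) = 2.47 × 37.83 = 93.45 N.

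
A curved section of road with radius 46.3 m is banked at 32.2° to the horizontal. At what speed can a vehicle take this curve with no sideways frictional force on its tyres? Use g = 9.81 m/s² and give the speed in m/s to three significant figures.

On a frictionless banked curve, N sinθ = mv²/r and N cosθ = mg, so tanθ = v²/(rg).
v = √(r g tanθ) = √(46.3 × 9.81 × tan 32.2°) = √(46.3 × 9.81 × 0.6297) = √286.0 = 16.91 m/s.

16.9 m/s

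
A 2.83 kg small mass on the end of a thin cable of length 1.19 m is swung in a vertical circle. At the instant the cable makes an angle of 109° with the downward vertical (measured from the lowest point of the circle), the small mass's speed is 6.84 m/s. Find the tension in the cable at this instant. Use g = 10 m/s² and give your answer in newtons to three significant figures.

Take the radial direction toward the centre of the circle as positive. The component of the weight along the string toward the centre is −mg cos φ (φ measured from the bottom), so Newton's second law along the string gives T − mg cos φ = m v²/r.
cos 109° = -0.3256, so T = m(v²/r + g cos φ) = 2.83 × ((6.84)²/1.19 + 10.0 × -0.3256) = 2.83 × (39.32 + (-3.256)) = 2.83 × 36.06 = 102.0 N.

102 N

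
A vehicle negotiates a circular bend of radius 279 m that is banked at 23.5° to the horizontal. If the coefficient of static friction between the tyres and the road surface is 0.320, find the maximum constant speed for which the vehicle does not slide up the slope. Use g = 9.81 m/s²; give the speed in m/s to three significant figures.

At the maximum speed, friction acts down the slope at its limiting value f = μN. Radially (horizontal, toward centre): N sinθ + μN cosθ = mv²/r. Vertically: N cosθ − μN sinθ = mg.
Dividing: v² = r g (sinθ + μcosθ)/(cosθ − μsinθ).
sinθ + μcosθ = 0.3987 + 0.320×0.9171 = 0.6922; cosθ − μsinθ = 0.9171 − 0.320×0.3987 = 0.7895.
v² = 279 × 9.81 × 0.6922/0.7895 = 2400 m²/s², so v = 48.99 m/s.

49.0 m/s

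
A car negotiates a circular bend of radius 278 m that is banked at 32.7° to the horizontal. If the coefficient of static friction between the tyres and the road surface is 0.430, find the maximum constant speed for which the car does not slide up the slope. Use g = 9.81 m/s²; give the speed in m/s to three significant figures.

At the maximum speed, friction acts down the slope at its limiting value f = μN. Radially (horizontal, toward centre): N sinθ + μN cosθ = mv²/r. Vertically: N cosθ − μN sinθ = mg.
Dividing: v² = r g (sinθ + μcosθ)/(cosθ − μsinθ).
sinθ + μcosθ = 0.5402 + 0.430×0.8415 = 0.9021; cosθ − μsinθ = 0.8415 − 0.430×0.5402 = 0.6092.
v² = 278 × 9.81 × 0.9021/0.6092 = 4038 m²/s², so v = 63.55 m/s.

63.5 m/s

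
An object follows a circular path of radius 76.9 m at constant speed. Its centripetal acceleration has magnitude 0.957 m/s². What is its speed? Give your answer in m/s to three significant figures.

a_c = v²/r ⇒ v = √(a_c · r) = √(0.957 × 76.9) = √73.59 = 8.579 m/s.

8.58 m/s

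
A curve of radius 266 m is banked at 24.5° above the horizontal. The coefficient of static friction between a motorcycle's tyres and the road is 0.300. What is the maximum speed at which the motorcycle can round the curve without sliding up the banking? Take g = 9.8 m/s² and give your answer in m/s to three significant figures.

47.8 m/s

At the maximum speed, friction acts down the slope at its limiting value f = μN. Radially (horizontal, toward centre): N sinθ + μN cosθ = mv²/r. Vertically: N cosθ − μN sinθ = mg.
Dividing: v² = r g (sinθ + μcosθ)/(cosθ − μsinθ).
sinθ + μcosθ = 0.4147 + 0.300×0.9100 = 0.6877; cosθ − μsinθ = 0.9100 − 0.300×0.4147 = 0.7856.
v² = 266 × 9.8 × 0.6877/0.7856 = 2282 m²/s², so v = 47.77 m/s.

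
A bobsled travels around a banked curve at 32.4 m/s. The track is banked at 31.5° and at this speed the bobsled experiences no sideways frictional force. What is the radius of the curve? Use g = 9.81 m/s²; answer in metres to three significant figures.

175 m

Frictionless banking: tanθ = v²/(rg), so r = v²/(g tanθ).
r = (32.4)²/(9.81 × tan 31.5°) = 1050/(9.81 × 0.6128) = 1050/6.012 = 174.6 m.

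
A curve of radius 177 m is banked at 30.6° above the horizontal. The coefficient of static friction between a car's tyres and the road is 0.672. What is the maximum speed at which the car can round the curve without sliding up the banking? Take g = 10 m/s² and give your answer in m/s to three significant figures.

At the maximum speed, friction acts down the slope at its limiting value f = μN. Radially (horizontal, toward centre): N sinθ + μN cosθ = mv²/r. Vertically: N cosθ − μN sinθ = mg.
Dividing: v² = r g (sinθ + μcosθ)/(cosθ − μsinθ).
sinθ + μcosθ = 0.5090 + 0.672×0.8607 = 1.087; cosθ − μsinθ = 0.8607 − 0.672×0.5090 = 0.5187.
v² = 177 × 10.0 × 1.087/0.5187 = 3711 m²/s², so v = 60.92 m/s.

60.9 m/s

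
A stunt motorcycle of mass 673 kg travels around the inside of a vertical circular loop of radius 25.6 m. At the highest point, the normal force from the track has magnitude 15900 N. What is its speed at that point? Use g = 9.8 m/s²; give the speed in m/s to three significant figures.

At the top, N + mg = mv²/r, so v = √(r(N/m + g)) = √(25.6 × (15900/673 + 9.8)) = √(25.6 × 33.43) = √855.7 = 29.25 m/s.

29.3 m/s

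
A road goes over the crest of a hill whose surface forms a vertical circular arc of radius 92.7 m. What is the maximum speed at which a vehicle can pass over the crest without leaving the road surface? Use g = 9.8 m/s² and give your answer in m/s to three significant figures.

At the crest the centre of the circle is below the vehicle, so the net downward (centripetal) force is mg − N = mv²/r.
The vehicle leaves the road when N → 0, giving v_max = √(g r) = √(9.8 × 92.7) = 30.14 m/s.

30.1 m/s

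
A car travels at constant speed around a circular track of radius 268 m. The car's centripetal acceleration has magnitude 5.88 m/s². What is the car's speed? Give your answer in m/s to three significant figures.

39.7 m/s

a_c = v²/r ⇒ v = √(a_c · r) = √(5.88 × 268) = √1576 = 39.70 m/s.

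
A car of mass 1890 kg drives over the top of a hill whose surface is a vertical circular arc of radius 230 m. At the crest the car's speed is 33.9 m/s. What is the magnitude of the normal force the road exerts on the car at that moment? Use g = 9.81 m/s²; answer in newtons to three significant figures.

9100 N

At the crest the centripetal acceleration points downward (toward the centre of the arc), so mg − N = mv²/r.
N = m(g − v²/r) = 1890 × (9.81 − (33.9)²/230) = 1890 × (9.81 − 4.997) = 1890 × 4.813 = 9097 N.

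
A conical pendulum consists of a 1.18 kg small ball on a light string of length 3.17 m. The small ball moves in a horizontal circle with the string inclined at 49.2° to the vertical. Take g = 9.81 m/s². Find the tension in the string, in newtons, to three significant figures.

17.7 N

Vertically the bob has no acceleration, so T cosθ = mg.
T = mg/cosθ = 1.18 × 9.81 / cos 49.2° = 11.58/0.6534 = 17.72 N.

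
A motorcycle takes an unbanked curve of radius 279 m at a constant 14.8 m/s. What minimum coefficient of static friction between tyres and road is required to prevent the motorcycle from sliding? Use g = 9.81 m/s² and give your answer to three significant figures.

Friction provides the centripetal force: μ_s m g = m v²/r, so μ_s = v²/(g r) = (14.80)²/(9.81 × 279) = 219.0/2737 = 0.08003.

0.0800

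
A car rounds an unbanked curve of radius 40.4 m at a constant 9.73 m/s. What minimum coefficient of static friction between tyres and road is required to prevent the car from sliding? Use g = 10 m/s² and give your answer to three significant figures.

Friction provides the centripetal force: μ_s m g = m v²/r, so μ_s = v²/(g r) = (9.730)²/(10.0 × 40.4) = 94.67/404.0 = 0.2343.

0.234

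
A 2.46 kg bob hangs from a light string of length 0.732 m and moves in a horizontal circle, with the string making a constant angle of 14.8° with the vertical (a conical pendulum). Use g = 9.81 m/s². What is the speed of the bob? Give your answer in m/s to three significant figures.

0.696 m/s

The radius of the circle is r = L sinθ = 0.732 × sin 14.8° = 0.1870 m.
Horizontally T sinθ = mv²/r and vertically T cosθ = mg, so tanθ = v²/(rg).
v = √(r g tanθ) = √(0.1870 × 9.81 × 0.2642) = √0.4847 = 0.6962 m/s.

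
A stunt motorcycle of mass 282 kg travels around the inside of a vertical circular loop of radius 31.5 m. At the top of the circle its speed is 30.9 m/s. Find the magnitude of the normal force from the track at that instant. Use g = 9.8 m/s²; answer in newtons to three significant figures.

5780 N

At the top, both N and the weight mg point inward (toward the centre), so N + mg = mv²/r.
N = m(v²/r − g) = 282 × ((30.9)²/31.5 − 9.8) = 282 × (30.31 − 9.8) = 282 × 20.51 = 5784 N.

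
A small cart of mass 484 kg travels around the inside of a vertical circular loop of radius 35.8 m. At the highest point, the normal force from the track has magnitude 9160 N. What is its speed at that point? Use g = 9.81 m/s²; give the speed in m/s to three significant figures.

At the top, N + mg = mv²/r, so v = √(r(N/m + g)) = √(35.8 × (9160/484 + 9.81)) = √(35.8 × 28.74) = √1029 = 32.07 m/s.

32.1 m/s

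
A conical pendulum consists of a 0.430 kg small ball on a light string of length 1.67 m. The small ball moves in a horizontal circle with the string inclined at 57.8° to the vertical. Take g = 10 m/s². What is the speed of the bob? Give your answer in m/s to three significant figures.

The radius of the circle is r = L sinθ = 1.67 × sin 57.8° = 1.413 m.
Horizontally T sinθ = mv²/r and vertically T cosθ = mg, so tanθ = v²/(rg).
v = √(r g tanθ) = √(1.413 × 10.0 × 1.588) = √22.44 = 4.737 m/s.

4.74 m/s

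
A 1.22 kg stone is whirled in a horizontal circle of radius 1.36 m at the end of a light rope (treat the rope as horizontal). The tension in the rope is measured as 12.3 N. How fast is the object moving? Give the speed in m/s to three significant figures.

3.70 m/s

T = m v²/r ⇒ v = √(T r / m) = √(12.3 × 1.36 / 1.22) = √13.71 = 3.703 m/s.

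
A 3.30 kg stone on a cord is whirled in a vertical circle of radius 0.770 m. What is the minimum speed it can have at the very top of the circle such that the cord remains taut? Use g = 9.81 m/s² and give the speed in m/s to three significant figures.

At the highest point the centre is directly below, so both the weight and T act inward: T + mg = mv²/r.
At minimum speed T → 0, so mg = mv_min²/r ⇒ v_min = √(g r) = √(9.81 × 0.770) = 2.748 m/s.

2.75 m/s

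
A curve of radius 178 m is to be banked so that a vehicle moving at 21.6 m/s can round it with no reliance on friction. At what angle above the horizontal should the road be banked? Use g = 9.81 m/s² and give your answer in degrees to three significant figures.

For a frictionless banked turn: horizontally N sinθ = mv²/r and vertically N cosθ = mg.
Dividing: tanθ = v²/(r g) = (21.6)²/(178 × 9.81) = 466.6/1746 = 0.2672.
θ = arctan(0.2672) = 14.96°.

15.0°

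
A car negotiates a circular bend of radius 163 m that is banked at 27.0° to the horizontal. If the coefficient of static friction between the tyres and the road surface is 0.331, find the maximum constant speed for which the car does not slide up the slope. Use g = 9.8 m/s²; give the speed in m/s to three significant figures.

At the maximum speed, friction acts down the slope at its limiting value f = μN. Radially (horizontal, toward centre): N sinθ + μN cosθ = mv²/r. Vertically: N cosθ − μN sinθ = mg.
Dividing: v² = r g (sinθ + μcosθ)/(cosθ − μsinθ).
sinθ + μcosθ = 0.4540 + 0.331×0.8910 = 0.7489; cosθ − μsinθ = 0.8910 − 0.331×0.4540 = 0.7407.
v² = 163 × 9.8 × 0.7489/0.7407 = 1615 m²/s², so v = 40.19 m/s.

40.2 m/s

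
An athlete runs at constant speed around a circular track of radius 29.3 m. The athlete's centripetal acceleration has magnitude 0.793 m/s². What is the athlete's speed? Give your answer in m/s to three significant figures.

4.82 m/s

a_c = v²/r ⇒ v = √(a_c · r) = √(0.793 × 29.3) = √23.23 = 4.820 m/s.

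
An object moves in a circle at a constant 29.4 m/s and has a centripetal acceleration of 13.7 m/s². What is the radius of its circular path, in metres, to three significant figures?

63.1 m

a_c = v²/r ⇒ r = v²/a_c = (29.4)²/13.7 = 864.4/13.7 = 63.09 m.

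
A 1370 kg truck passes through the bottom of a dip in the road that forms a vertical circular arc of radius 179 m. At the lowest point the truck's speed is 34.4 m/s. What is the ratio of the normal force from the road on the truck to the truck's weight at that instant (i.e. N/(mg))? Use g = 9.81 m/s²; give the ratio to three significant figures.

At the bottom, N − mg = mv²/r, so N = m(v²/r + g) and N/(mg) = v²/(rg) + 1 = (34.4)²/(179 × 9.81) + 1 = 0.6739 + 1 = 1.674.

1.67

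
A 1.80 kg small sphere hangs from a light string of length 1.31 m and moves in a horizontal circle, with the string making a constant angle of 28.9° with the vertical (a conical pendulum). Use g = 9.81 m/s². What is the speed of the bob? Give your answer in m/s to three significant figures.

The radius of the circle is r = L sinθ = 1.31 × sin 28.9° = 0.6331 m.
Horizontally T sinθ = mv²/r and vertically T cosθ = mg, so tanθ = v²/(rg).
v = √(r g tanθ) = √(0.6331 × 9.81 × 0.5520) = √3.428 = 1.852 m/s.

1.85 m/s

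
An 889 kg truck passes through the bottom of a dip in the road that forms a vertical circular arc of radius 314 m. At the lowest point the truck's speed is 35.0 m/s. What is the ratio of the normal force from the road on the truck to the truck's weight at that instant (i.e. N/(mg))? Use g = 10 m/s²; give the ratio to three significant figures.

At the bottom, N − mg = mv²/r, so N = m(v²/r + g) and N/(mg) = v²/(rg) + 1 = (35.0)²/(314 × 10.0) + 1 = 0.3901 + 1 = 1.390.

1.39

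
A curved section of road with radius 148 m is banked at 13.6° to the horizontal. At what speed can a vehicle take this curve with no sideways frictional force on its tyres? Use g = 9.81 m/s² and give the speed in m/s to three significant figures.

18.7 m/s

On a frictionless banked curve, N sinθ = mv²/r and N cosθ = mg, so tanθ = v²/(rg).
v = √(r g tanθ) = √(148 × 9.81 × tan 13.6°) = √(148 × 9.81 × 0.2419) = √351.2 = 18.74 m/s.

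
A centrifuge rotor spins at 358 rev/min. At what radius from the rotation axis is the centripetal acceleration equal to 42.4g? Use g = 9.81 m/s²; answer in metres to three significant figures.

0.296 m

ω = 358 rev/min × 2π/60 = 37.49 rad/s.
a_c = ω²r = 42.4g ⇒ r = 42.4 × 9.81 / (37.49)² = 415.9/1405 = 0.2959 m.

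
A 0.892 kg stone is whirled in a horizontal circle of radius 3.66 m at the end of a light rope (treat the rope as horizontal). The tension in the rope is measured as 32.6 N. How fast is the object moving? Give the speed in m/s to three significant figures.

11.6 m/s

T = m v²/r ⇒ v = √(T r / m) = √(32.6 × 3.66 / 0.892) = √133.8 = 11.57 m/s.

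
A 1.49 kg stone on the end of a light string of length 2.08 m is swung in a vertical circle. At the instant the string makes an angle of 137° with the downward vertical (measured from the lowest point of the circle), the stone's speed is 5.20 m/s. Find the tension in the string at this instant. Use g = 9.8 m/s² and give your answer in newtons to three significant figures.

Take the radial direction toward the centre of the circle as positive. The component of the weight along the string toward the centre is −mg cos φ (φ measured from the bottom), so Newton's second law along the string gives T − mg cos φ = m v²/r.
cos 137° = -0.7314, so T = m(v²/r + g cos φ) = 1.49 × ((5.20)²/2.08 + 9.8 × -0.7314) = 1.49 × (13.00 + (-7.167)) = 1.49 × 5.833 = 8.691 N.

8.69 N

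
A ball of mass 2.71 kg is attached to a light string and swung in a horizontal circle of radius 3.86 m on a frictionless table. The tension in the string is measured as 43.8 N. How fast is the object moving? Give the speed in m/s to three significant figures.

7.90 m/s

T = m v²/r ⇒ v = √(T r / m) = √(43.8 × 3.86 / 2.71) = √62.39 = 7.899 m/s.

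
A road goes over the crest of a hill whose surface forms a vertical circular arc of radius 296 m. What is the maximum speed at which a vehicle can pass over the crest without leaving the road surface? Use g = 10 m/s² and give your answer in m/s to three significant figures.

54.4 m/s

At the crest the centre of the circle is below the vehicle, so the net downward (centripetal) force is mg − N = mv²/r.
The vehicle leaves the road when N → 0, giving v_max = √(g r) = √(10.0 × 296) = 54.41 m/s.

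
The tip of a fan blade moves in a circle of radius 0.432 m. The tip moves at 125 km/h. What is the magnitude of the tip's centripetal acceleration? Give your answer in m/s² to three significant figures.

v = 125 km/h = 125/3.6 = 34.72 m/s.
a_c = v²/r = (34.72)²/0.432 = 1206/0.432 = 2791 m/s².

2790 m/s²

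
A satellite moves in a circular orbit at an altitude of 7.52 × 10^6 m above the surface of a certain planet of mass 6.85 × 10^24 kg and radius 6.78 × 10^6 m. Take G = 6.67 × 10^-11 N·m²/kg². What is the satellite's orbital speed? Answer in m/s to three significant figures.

5650 m/s

Orbital radius r = R + h = 6.78 × 10^6 + 7.52 × 10^6 = 1.430 × 10^7 m.
Gravity supplies the centripetal force: G M m / r² = m v² / r, so v = √(GM/r).
v = √(6.67 × 10^-11 × 6.85 × 10^24 / 1.430 × 10^7) = √(3.195 × 10^7) = 5652 m/s.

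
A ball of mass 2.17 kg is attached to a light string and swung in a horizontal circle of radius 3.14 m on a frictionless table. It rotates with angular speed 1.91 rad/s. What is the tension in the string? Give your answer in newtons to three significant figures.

v = ωr = 1.91 × 3.14 = 5.997 m/s.
The tension is the only horizontal force, so it supplies the full centripetal force: T = m v²/r = 2.17 × (5.997)²/3.14 = 2.17 × 35.97/3.14 = 24.86 N.

24.9 N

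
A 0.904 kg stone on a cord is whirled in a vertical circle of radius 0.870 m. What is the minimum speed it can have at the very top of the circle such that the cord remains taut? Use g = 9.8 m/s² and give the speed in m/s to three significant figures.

At the top, both weight mg and T point toward the centre: T + mg = mv²/r.
At minimum speed T → 0, so mg = mv_min²/r ⇒ v_min = √(g r) = √(9.8 × 0.870) = 2.920 m/s.

2.92 m/s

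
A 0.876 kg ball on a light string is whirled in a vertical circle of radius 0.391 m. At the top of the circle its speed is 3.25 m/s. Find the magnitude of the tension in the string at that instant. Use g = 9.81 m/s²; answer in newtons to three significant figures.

15.1 N

At the top, both T and the weight mg point inward (toward the centre), so T + mg = mv²/r.
T = m(v²/r − g) = 0.876 × ((3.25)²/0.391 − 9.81) = 0.876 × (27.01 − 9.81) = 0.876 × 17.20 = 15.07 N.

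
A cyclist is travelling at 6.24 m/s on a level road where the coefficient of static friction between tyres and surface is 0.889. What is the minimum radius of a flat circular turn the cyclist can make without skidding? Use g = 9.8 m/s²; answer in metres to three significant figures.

At the limit, μ_s m g = m v²/r, so r_min = v²/(μ_s g) = (6.24)²/(0.889 × 9.8) = 38.94/8.712 = 4.469 m.

4.47 m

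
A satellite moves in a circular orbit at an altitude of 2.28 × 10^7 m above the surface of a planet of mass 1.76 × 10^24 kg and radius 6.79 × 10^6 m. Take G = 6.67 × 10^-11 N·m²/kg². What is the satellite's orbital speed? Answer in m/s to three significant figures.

1990 m/s

Orbital radius r = R + h = 6.79 × 10^6 + 2.28 × 10^7 = 2.959 × 10^7 m.
Gravity supplies the centripetal force: G M m / r² = m v² / r, so v = √(GM/r).
v = √(6.67 × 10^-11 × 1.76 × 10^24 / 2.959 × 10^7) = √(3.967 × 10^6) = 1992 m/s.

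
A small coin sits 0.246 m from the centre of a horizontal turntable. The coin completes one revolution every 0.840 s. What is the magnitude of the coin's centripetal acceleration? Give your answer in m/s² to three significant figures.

13.8 m/s²

v = 2πr/T = 2π × 0.246/0.840 = 1.840 m/s.
a_c = v²/r = (1.840)²/0.246 = 3.386/0.246 = 13.76 m/s².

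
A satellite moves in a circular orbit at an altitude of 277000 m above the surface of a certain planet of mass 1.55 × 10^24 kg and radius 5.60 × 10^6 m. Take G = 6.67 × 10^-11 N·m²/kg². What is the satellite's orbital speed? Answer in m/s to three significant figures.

Orbital radius r = R + h = 5.60 × 10^6 + 277000 = 5.877 × 10^6 m.
Gravity supplies the centripetal force: G M m / r² = m v² / r, so v = √(GM/r).
v = √(6.67 × 10^-11 × 1.55 × 10^24 / 5.877 × 10^6) = √(1.759 × 10^7) = 4194 m/s.

4190 m/s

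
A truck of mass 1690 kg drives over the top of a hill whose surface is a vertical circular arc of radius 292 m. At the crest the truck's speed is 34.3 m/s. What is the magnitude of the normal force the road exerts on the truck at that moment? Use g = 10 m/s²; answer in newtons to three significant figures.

10100 N

At the crest the centripetal acceleration points downward (toward the centre of the arc), so mg − N = mv²/r.
N = m(g − v²/r) = 1690 × (10.0 − (34.3)²/292) = 1690 × (10.0 − 4.029) = 1690 × 5.971 = 10090 N.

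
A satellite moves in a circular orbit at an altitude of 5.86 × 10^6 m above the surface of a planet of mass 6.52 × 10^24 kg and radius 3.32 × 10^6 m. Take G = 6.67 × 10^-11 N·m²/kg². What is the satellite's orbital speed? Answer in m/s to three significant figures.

Orbital radius r = R + h = 3.32 × 10^6 + 5.86 × 10^6 = 9.180 × 10^6 m.
Gravity supplies the centripetal force: G M m / r² = m v² / r, so v = √(GM/r).
v = √(6.67 × 10^-11 × 6.52 × 10^24 / 9.180 × 10^6) = √(4.737 × 10^7) = 6883 m/s.

6880 m/s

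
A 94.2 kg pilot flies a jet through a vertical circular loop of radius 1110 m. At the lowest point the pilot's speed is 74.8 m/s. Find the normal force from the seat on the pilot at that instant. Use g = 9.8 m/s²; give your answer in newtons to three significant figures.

At the lowest point, N points up (toward the centre) and the weight mg points down (away from the centre), so the net inward force is N − mg = mv²/r.
N = m(v²/r + g) = 94.2 × ((74.8)²/1110 + 9.8) = 94.2 × (5.041 + 9.8) = 94.2 × 14.84 = 1398 N.

1400 N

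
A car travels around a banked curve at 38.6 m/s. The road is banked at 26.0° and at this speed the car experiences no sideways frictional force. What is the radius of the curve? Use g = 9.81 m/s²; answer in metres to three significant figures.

311 m

Frictionless banking: tanθ = v²/(rg), so r = v²/(g tanθ).
r = (38.6)²/(9.81 × tan 26.0°) = 1490/(9.81 × 0.4877) = 1490/4.785 = 311.4 m.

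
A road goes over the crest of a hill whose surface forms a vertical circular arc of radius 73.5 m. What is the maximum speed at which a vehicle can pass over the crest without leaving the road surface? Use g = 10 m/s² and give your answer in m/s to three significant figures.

27.1 m/s

At the crest the centre of the circle is below the vehicle, so the net downward (centripetal) force is mg − N = mv²/r.
The vehicle leaves the road when N → 0, giving v_max = √(g r) = √(10.0 × 73.5) = 27.11 m/s.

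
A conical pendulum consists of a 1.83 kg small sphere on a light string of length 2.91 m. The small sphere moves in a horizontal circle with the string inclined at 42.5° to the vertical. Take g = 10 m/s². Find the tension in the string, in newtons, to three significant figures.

24.8 N

Vertically the bob has no acceleration, so T cosθ = mg.
T = mg/cosθ = 1.83 × 10.0 / cos 42.5° = 18.30/0.7373 = 24.82 N.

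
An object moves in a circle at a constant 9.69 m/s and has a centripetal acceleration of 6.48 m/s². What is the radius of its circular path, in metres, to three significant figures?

a_c = v²/r ⇒ r = v²/a_c = (9.69)²/6.48 = 93.90/6.48 = 14.49 m.

14.5 m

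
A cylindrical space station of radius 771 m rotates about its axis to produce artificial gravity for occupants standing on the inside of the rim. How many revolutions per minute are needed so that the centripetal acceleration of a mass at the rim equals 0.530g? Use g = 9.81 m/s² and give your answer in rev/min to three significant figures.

Require ω²r = 0.530g, so ω = √(0.530 × 9.81/771) = 0.08212 rad/s.
In rev/min: ω × 60/(2π) = 0.08212 × 60/(2π) = 0.7842 rev/min.

0.784 rev/min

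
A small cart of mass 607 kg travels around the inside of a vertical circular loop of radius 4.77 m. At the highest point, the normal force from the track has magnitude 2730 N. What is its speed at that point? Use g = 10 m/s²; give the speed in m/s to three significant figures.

At the top, N + mg = mv²/r, so v = √(r(N/m + g)) = √(4.77 × (2730/607 + 10.0)) = √(4.77 × 14.50) = √69.15 = 8.316 m/s.

8.32 m/s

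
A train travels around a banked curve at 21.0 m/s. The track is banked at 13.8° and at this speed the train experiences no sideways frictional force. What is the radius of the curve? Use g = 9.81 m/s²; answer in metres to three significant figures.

Frictionless banking: tanθ = v²/(rg), so r = v²/(g tanθ).
r = (21.0)²/(9.81 × tan 13.8°) = 441.0/(9.81 × 0.2456) = 441.0/2.410 = 183.0 m.

183 m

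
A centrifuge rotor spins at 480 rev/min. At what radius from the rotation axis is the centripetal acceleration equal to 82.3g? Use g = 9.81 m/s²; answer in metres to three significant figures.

0.320 m

ω = 480 rev/min × 2π/60 = 50.27 rad/s.
a_c = ω²r = 82.3g ⇒ r = 82.3 × 9.81 / (50.27)² = 807.4/2527 = 0.3195 m.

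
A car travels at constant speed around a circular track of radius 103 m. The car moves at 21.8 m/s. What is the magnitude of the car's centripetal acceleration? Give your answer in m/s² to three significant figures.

4.61 m/s²

a_c = v²/r = (21.80)²/103 = 475.2/103 = 4.614 m/s².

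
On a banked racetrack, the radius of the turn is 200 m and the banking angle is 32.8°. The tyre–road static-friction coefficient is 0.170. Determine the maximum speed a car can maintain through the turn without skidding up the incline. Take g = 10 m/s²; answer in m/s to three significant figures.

At the maximum speed, friction acts down the slope at its limiting value f = μN. Radially (horizontal, toward centre): N sinθ + μN cosθ = mv²/r. Vertically: N cosθ − μN sinθ = mg.
Dividing: v² = r g (sinθ + μcosθ)/(cosθ − μsinθ).
sinθ + μcosθ = 0.5417 + 0.170×0.8406 = 0.6846; cosθ − μsinθ = 0.8406 − 0.170×0.5417 = 0.7485.
v² = 200 × 10.0 × 0.6846/0.7485 = 1829 m²/s², so v = 42.77 m/s.

42.8 m/s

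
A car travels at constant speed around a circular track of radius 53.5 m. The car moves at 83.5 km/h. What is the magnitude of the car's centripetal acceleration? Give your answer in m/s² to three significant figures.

v = 83.5 km/h = 83.5/3.6 = 23.19 m/s.
a_c = v²/r = (23.19)²/53.5 = 538.0/53.5 = 10.06 m/s².

10.1 m/s²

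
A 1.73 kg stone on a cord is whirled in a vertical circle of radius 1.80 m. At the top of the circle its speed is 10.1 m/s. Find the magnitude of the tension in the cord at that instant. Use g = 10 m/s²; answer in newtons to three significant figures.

At the top, both T and the weight mg point inward (toward the centre), so T + mg = mv²/r.
T = m(v²/r − g) = 1.73 × ((10.1)²/1.80 − 10.0) = 1.73 × (56.67 − 10.0) = 1.73 × 46.67 = 80.74 N.

80.7 N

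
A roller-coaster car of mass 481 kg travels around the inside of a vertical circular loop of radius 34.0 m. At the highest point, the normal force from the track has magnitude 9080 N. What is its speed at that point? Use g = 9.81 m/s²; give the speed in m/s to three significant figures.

At the top, N + mg = mv²/r, so v = √(r(N/m + g)) = √(34.0 × (9080/481 + 9.81)) = √(34.0 × 28.69) = √975.4 = 31.23 m/s.

31.2 m/s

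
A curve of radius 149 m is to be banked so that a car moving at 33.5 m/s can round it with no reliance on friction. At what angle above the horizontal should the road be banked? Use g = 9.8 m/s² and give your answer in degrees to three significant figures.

With no friction, the horizontal component of the normal force provides the centripetal force: N sinθ = mv²/r, while N cosθ = mg vertically.
Dividing: tanθ = v²/(r g) = (33.5)²/(149 × 9.8) = 1122/1460 = 0.7686.
θ = arctan(0.7686) = 37.54°.

37.5°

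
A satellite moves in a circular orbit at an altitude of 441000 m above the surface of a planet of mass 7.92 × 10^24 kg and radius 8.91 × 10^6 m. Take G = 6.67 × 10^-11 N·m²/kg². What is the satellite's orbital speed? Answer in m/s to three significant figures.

Orbital radius r = R + h = 8.91 × 10^6 + 441000 = 9.351 × 10^6 m.
Gravity supplies the centripetal force: G M m / r² = m v² / r, so v = √(GM/r).
v = √(6.67 × 10^-11 × 7.92 × 10^24 / 9.351 × 10^6) = √(5.649 × 10^7) = 7516 m/s.

7520 m/s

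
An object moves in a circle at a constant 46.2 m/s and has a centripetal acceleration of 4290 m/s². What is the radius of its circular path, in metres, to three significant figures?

a_c = v²/r ⇒ r = v²/a_c = (46.2)²/4290 = 2134/4290 = 0.4975 m.

0.498 m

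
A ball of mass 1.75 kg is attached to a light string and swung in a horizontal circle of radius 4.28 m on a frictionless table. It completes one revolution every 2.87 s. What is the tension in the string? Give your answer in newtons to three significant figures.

v = 2πr/T = 2π × 4.28/2.87 = 9.370 m/s.
The tension is the only horizontal force, so it supplies the full centripetal force: T = m v²/r = 1.75 × (9.370)²/4.28 = 1.75 × 87.80/4.28 = 35.90 N.

35.9 N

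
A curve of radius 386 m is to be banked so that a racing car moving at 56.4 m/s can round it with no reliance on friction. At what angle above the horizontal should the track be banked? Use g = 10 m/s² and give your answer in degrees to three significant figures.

39.5°

For a frictionless banked turn: horizontally N sinθ = mv²/r and vertically N cosθ = mg.
Dividing: tanθ = v²/(r g) = (56.4)²/(386 × 10.0) = 3181/3860 = 0.8241.
θ = arctan(0.8241) = 39.49°.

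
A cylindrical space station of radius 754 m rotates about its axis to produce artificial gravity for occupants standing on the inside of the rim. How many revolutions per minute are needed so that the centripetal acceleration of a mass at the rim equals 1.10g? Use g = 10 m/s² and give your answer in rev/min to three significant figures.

Require ω²r = 1.10g, so ω = √(1.10 × 10.0/754) = 0.1208 rad/s.
In rev/min: ω × 60/(2π) = 0.1208 × 60/(2π) = 1.153 rev/min.

1.15 rev/min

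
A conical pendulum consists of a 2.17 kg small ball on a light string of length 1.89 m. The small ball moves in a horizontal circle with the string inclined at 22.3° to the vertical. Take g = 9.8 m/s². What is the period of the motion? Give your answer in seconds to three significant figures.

2.65 s

r = L sinθ = 0.7172 m. From T sinθ = mω²r and T cosθ = mg: tanθ = ω²r/g, so ω² = g tanθ / r = g/(L cosθ).
ω = √(g/(L cosθ)) = √(9.8/(1.89 × 0.9252)) = √5.604 = 2.367 rad/s.
Period = 2π/ω = 2.654 s.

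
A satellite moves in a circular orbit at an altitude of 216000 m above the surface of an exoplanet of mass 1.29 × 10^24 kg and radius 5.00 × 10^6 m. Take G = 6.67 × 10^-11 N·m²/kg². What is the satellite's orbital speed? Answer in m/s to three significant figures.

4060 m/s

Orbital radius r = R + h = 5.00 × 10^6 + 216000 = 5.216 × 10^6 m.
Gravity supplies the centripetal force: G M m / r² = m v² / r, so v = √(GM/r).
v = √(6.67 × 10^-11 × 1.29 × 10^24 / 5.216 × 10^6) = √(1.650 × 10^7) = 4062 m/s.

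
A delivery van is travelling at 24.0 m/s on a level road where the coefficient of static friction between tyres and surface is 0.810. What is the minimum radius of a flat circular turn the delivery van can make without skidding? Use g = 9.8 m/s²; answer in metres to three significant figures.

72.6 m

At the limit, μ_s m g = m v²/r, so r_min = v²/(μ_s g) = (24.0)²/(0.810 × 9.8) = 576.0/7.938 = 72.56 m.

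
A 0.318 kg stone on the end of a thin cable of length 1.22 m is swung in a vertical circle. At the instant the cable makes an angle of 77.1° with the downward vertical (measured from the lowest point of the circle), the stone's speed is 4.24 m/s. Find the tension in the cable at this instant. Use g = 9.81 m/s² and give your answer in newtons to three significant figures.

Take the radial direction toward the centre of the circle as positive. The component of the weight along the string toward the centre is −mg cos φ (φ measured from the bottom), so Newton's second law along the string gives T − mg cos φ = m v²/r.
cos 77.1° = 0.2233, so T = m(v²/r + g cos φ) = 0.318 × ((4.24)²/1.22 + 9.81 × 0.2233) = 0.318 × (14.74 + (2.190)) = 0.318 × 16.93 = 5.382 N.

5.38 N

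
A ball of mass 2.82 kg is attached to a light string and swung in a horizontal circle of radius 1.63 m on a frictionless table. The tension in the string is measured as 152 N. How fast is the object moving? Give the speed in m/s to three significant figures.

9.37 m/s

T = m v²/r ⇒ v = √(T r / m) = √(152 × 1.63 / 2.82) = √87.86 = 9.373 m/s.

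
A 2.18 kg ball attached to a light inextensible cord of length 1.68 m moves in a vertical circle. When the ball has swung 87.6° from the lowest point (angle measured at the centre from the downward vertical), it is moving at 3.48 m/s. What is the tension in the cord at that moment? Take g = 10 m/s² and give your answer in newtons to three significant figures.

16.6 N

Take the radial direction toward the centre of the circle as positive. The component of the weight along the string toward the centre is −mg cos φ (φ measured from the bottom), so Newton's second law along the string gives T − mg cos φ = m v²/r.
cos 87.6° = 0.04188, so T = m(v²/r + g cos φ) = 2.18 × ((3.48)²/1.68 + 10.0 × 0.04188) = 2.18 × (7.209 + (0.4188)) = 2.18 × 7.627 = 16.63 N.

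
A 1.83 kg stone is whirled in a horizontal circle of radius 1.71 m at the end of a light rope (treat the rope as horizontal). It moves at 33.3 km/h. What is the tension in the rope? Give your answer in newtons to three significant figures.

91.6 N

v = 33.3 km/h = 33.3/3.6 = 9.250 m/s.
The tension is the only horizontal force, so it supplies the full centripetal force: T = m v²/r = 1.83 × (9.250)²/1.71 = 1.83 × 85.56/1.71 = 91.57 N.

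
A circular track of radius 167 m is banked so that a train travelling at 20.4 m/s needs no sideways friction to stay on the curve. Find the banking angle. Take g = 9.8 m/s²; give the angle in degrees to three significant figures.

14.3°

For a frictionless banked turn: horizontally N sinθ = mv²/r and vertically N cosθ = mg.
Dividing: tanθ = v²/(r g) = (20.4)²/(167 × 9.8) = 416.2/1637 = 0.2543.
θ = arctan(0.2543) = 14.27°.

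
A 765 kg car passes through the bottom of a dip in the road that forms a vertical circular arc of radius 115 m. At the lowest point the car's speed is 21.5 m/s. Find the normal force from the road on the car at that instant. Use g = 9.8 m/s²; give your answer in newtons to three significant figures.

10600 N

At the lowest point, N points up (toward the centre) and the weight mg points down (away from the centre), so the net inward force is N − mg = mv²/r.
N = m(v²/r + g) = 765 × ((21.5)²/115 + 9.8) = 765 × (4.020 + 9.8) = 765 × 13.82 = 10570 N.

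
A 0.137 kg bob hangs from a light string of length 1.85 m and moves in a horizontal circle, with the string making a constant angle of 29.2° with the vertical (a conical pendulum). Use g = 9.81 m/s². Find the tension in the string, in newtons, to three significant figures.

1.54 N

Vertically the bob has no acceleration, so T cosθ = mg.
T = mg/cosθ = 0.137 × 9.81 / cos 29.2° = 1.344/0.8729 = 1.540 N.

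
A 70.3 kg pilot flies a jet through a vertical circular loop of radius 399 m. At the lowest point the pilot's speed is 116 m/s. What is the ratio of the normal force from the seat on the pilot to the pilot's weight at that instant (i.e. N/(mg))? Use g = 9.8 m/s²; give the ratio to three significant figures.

4.44

At the bottom, N − mg = mv²/r, so N = m(v²/r + g) and N/(mg) = v²/(rg) + 1 = (116)²/(399 × 9.8) + 1 = 3.441 + 1 = 4.441.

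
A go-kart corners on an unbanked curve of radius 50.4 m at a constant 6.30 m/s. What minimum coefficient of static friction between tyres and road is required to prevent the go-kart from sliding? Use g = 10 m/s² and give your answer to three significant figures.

0.0788

Friction provides the centripetal force: μ_s m g = m v²/r, so μ_s = v²/(g r) = (6.300)²/(10.0 × 50.4) = 39.69/504.0 = 0.07875.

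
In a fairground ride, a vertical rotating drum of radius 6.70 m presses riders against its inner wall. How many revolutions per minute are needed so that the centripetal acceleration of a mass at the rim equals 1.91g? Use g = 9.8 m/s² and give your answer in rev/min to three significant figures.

16.0 rev/min

Require ω²r = 1.91g, so ω = √(1.91 × 9.8/6.70) = 1.671 rad/s.
In rev/min: ω × 60/(2π) = 1.671 × 60/(2π) = 15.96 rev/min.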